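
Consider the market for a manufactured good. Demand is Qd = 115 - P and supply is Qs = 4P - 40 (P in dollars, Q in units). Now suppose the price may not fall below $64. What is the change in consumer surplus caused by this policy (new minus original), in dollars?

Without the control the market clears where 115 - P = 4P - 40, i.e. P* = 31 and Q* = 84.
Because the floor (64) lies above the market-clearing price, it is binding.
At P = 64: Qd = 115 - 64 = 51 and Qs = 4·64 - 40 = 216.
Consumer surplus without the control is ½ · (115 - 31) · 84 = 3528.
With the floor, consumers buy 51 units at 64, so CS = ½ · (115 - 64) · 51 = 1300.5.
Change in consumer surplus = 1300.5 - 3528 = -2227.5.

-2227.5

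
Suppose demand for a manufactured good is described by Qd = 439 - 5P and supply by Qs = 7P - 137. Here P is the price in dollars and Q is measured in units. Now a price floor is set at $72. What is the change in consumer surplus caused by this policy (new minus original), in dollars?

-3336

In a free market, 439 - 5P = 7P - 137 gives the equilibrium P* = 48, Q* = 199.
Because the floor (72) lies above the market-clearing price, it is binding.
At P = 72: Qd = 439 - 5·72 = 79 and Qs = 7·72 - 137 = 367.
Consumer surplus without the control is ½ · (87.8 - 48) · 199 = 3960.1.
With the floor, consumers buy 79 units at 72, so CS = ½ · (87.8 - 72) · 79 = 624.1.
Change in consumer surplus = 624.1 - 3960.1 = -3336.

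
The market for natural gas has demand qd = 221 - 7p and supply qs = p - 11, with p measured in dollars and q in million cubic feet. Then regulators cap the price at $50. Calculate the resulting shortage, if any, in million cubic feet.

0

Setting quantity demanded equal to quantity supplied, 221 - 7p = p - 11, gives p* = 29 and q* = 18.
Since 50 is above p* = 29, the ceiling does not bind and the free-market outcome prevails.
Since the control does not bind, there is no shortage.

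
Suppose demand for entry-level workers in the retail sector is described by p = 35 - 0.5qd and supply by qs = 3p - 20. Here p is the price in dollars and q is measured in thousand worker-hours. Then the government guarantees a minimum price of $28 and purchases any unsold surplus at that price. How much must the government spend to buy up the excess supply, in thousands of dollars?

1400

Rearranging demand gives qd = 70 - 2p. Setting quantity demanded equal to quantity supplied, 70 - 2p = 3p - 20, gives p* = 18 and q* = 34.
The floor of 28 is above the equilibrium price 18, so it binds.
At p = 28: qd = 70 - 2·28 = 14 and qs = 3·28 - 20 = 64.
Surplus = qs - qd = 50.
Government expenditure = surplus × support price = 50 × 28 = 1400.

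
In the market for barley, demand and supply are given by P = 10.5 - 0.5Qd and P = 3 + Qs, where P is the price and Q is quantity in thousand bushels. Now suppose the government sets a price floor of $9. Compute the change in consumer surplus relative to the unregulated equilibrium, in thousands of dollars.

-4

Rearranging demand gives Qd = 21 - 2P; rearranging supply gives Qs = P - 3. Equilibrium: 21 - 2P = P - 3, so 24 = 3P and P* = 8, Q* = 5.
Since 9 > 8, the floor is binding.
At P = 9: Qd = 21 - 2·9 = 3 and Qs = 9 - 3 = 6.
Consumer surplus without the control is ½ · (10.5 - 8) · 5 = 6.25.
With the floor, consumers buy 3 units at 9, so CS = ½ · (10.5 - 9) · 3 = 2.25.
Change in consumer surplus = 2.25 - 6.25 = -4.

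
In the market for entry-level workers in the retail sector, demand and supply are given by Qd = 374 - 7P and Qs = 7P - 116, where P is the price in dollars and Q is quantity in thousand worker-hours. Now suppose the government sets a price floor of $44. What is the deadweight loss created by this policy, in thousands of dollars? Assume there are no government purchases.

567

Setting quantity demanded equal to quantity supplied, 374 - 7P = 7P - 116, gives P* = 35 and Q* = 129.
Because the floor (44) lies above the market-clearing price, it is binding.
At P = 44: Qd = 374 - 7·44 = 66 and Qs = 7·44 - 116 = 192.
Quantity traded falls to 66. At Q = 66 the demand price is (374 - 66)/7 = 44 and the supply price is (116 + 66)/7 = 26.
Deadweight loss = ½ · (44 - 26) · (129 - 66) = ½ · 18 · 63 = 567.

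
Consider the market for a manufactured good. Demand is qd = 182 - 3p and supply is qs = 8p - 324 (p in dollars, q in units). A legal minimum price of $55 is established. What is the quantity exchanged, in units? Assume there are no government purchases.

17

Setting quantity demanded equal to quantity supplied, 182 - 3p = 8p - 324, gives p* = 46 and q* = 44.
Because the floor (55) lies above the market-clearing price, it is binding.
At p = 55: qd = 182 - 3·55 = 17 and qs = 8·55 - 324 = 116.
The quantity actually transacted is the short side, demand: 17.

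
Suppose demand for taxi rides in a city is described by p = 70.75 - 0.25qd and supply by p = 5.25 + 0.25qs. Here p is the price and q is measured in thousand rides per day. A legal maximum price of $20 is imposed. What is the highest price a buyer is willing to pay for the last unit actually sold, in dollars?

56

Rearranging demand gives qd = 283 - 4p; rearranging supply gives qs = 4p - 21. Setting quantity demanded equal to quantity supplied, 283 - 4p = 4p - 21, gives p* = 38 and q* = 131.
The ceiling of 20 is below the equilibrium price 38, so it binds.
At p = 20: qd = 283 - 4·20 = 203 and qs = 4·20 - 21 = 59.
Only 59 units reach the market. On the demand curve, the marginal buyer's willingness to pay at q = 59 is (283 - 59)/4 = 56.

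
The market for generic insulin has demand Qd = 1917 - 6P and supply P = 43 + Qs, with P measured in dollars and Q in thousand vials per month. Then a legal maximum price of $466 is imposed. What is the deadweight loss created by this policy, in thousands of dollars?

Rearranging supply gives Qs = P - 43. In a free market, 1917 - 6P = P - 43 gives the equilibrium P* = 280, Q* = 237.
The ceiling of 466 is above the equilibrium price 280, so it is not binding; the market clears at P* = 280, Q* = 237.
Since the control does not bind, no trades are prevented and deadweight loss is zero.

0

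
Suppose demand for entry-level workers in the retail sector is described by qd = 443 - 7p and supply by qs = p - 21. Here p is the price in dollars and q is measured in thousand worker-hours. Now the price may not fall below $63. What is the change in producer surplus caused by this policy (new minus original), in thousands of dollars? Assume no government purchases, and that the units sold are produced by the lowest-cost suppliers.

Without the control the market clears where 443 - 7p = p - 21, i.e. p* = 58 and q* = 37.
The floor of 63 is above the equilibrium price 58, so it binds.
At p = 63: qd = 443 - 7·63 = 2 and qs = 63 - 21 = 42.
Producer surplus without the control is ½ · (58 - 21) · 37 = 684.5.
With the floor, 2 units are sold at 63. The supply price at q = 2 is 23, so PS = ½ · [(63 - 21) + (63 - 23)] · 2 = 82.
Change in producer surplus = 82 - 684.5 = -602.5.

-602.5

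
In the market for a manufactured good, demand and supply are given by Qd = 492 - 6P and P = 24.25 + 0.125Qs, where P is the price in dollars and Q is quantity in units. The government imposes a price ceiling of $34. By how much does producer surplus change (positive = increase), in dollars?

Rearranging supply gives Qs = 8P - 194. Equilibrium: 492 - 6P = 8P - 194, so 686 = 14P and P* = 49, Q* = 198.
Since 34 < 49, the ceiling is binding.
At P = 34: Qd = 492 - 6·34 = 288 and Qs = 8·34 - 194 = 78.
Producer surplus without the control is ½ · (49 - 24.25) · 198 = 2450.25.
With the ceiling, producers sell 78 units at 34, so PS = ½ · (34 - 24.25) · 78 = 380.25.
Change in producer surplus = 380.25 - 2450.25 = -2070.

-2070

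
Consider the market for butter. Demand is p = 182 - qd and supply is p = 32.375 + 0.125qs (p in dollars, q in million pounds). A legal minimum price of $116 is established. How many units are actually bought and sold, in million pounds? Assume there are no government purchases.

66

Rearranging demand gives qd = 182 - p; rearranging supply gives qs = 8p - 259. Without the control the market clears where 182 - p = 8p - 259, i.e. p* = 49 and q* = 133.
Because the floor (116) lies above the market-clearing price, it is binding.
At p = 116: qd = 182 - 116 = 66 and qs = 8·116 - 259 = 669.
The quantity actually transacted is the short side, demand: 66.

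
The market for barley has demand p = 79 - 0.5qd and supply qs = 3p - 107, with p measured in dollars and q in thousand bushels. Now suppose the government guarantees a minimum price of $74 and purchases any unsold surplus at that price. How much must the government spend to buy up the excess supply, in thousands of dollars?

7770

Rearranging demand gives qd = 158 - 2p. Equilibrium: 158 - 2p = 3p - 107, so 265 = 5p and p* = 53, q* = 52.
Because the floor (74) lies above the market-clearing price, it is binding.
At p = 74: qd = 158 - 2·74 = 10 and qs = 3·74 - 107 = 115.
Surplus = qs - qd = 105.
Government expenditure = surplus × support price = 105 × 74 = 7770.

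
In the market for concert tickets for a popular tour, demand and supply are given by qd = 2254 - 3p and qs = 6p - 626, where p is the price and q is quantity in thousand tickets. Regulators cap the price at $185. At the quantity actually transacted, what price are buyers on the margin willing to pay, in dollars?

590

In a free market, 2254 - 3p = 6p - 626 gives the equilibrium p* = 320, q* = 1294.
The ceiling of 185 is below the equilibrium price 320, so it binds.
At p = 185: qd = 2254 - 3·185 = 1699 and qs = 6·185 - 626 = 484.
Only 484 units reach the market. On the demand curve, the marginal buyer's willingness to pay at q = 484 is (2254 - 484)/3 = 590.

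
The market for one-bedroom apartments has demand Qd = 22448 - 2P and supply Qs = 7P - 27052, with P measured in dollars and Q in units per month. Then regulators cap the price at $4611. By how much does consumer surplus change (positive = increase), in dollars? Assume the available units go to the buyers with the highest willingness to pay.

Equilibrium: 22448 - 2P = 7P - 27052, so 49500 = 9P and P* = 5500, Q* = 11448.
The ceiling of 4611 is below the equilibrium price 5500, so it binds.
At P = 4611: Qd = 22448 - 2·4611 = 13226 and Qs = 7·4611 - 27052 = 5225.
Consumer surplus without the control is ½ · (11224 - 5500) · 11448 = 32764176.
With the ceiling, 5225 units are sold at 4611 (assume they go to the highest-value buyers). The demand price at Q = 5225 is 8611.5, so CS = ½ · [(11224 - 4611) + (8611.5 - 4611)] · 5225 = 27727768.75.
Change in consumer surplus = 27727768.75 - 32764176 = -5036407.25.

-5036407.25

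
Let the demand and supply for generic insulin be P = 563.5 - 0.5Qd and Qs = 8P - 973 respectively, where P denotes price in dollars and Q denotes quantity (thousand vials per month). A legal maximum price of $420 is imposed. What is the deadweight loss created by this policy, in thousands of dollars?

0

Rearranging demand gives Qd = 1127 - 2P. Setting quantity demanded equal to quantity supplied, 1127 - 2P = 8P - 973, gives P* = 210 and Q* = 707.
The ceiling of 420 is above the equilibrium price 210, so it is not binding; the market clears at P* = 210, Q* = 707.
Since the control does not bind, no trades are prevented and deadweight loss is zero.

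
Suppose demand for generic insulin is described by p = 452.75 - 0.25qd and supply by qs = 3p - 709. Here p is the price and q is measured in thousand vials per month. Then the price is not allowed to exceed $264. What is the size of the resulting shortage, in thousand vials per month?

Rearranging demand gives qd = 1811 - 4p. Setting quantity demanded equal to quantity supplied, 1811 - 4p = 3p - 709, gives p* = 360 and q* = 371.
The ceiling of 264 is below the equilibrium price 360, so it binds.
At p = 264: qd = 1811 - 4·264 = 755 and qs = 3·264 - 709 = 83.
Shortage = qd - qs = 755 - 83 = 672.

672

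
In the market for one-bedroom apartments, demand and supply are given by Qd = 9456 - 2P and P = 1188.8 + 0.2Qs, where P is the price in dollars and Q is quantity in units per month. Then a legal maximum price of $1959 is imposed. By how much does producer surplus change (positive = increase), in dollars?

Rearranging supply gives Qs = 5P - 5944. Equilibrium: 9456 - 2P = 5P - 5944, so 15400 = 7P and P* = 2200, Q* = 5056.
The ceiling of 1959 is below the equilibrium price 2200, so it binds.
At P = 1959: Qd = 9456 - 2·1959 = 5538 and Qs = 5·1959 - 5944 = 3851.
Producer surplus without the control is ½ · (2200 - 1188.8) · 5056 = 2556313.6.
With the ceiling, producers sell 3851 units at 1959, so PS = ½ · (1959 - 1188.8) · 3851 = 1483020.1.
Change in producer surplus = 1483020.1 - 2556313.6 = -1073293.5.

-1073293.5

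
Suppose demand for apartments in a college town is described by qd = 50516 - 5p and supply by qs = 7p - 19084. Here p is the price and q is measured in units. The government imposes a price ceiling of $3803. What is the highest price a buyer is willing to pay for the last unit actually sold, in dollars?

Equilibrium: 50516 - 5p = 7p - 19084, so 69600 = 12p and p* = 5800, q* = 21516.
Since 3803 < 5800, the ceiling is binding.
At p = 3803: qd = 50516 - 5·3803 = 31501 and qs = 7·3803 - 19084 = 7537.
Only 7537 units reach the market. On the demand curve, the marginal buyer's willingness to pay at q = 7537 is (50516 - 7537)/5 = 8595.8.

8595.8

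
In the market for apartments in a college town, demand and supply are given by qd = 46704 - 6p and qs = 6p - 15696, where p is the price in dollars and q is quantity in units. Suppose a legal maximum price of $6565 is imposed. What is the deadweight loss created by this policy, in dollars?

Setting quantity demanded equal to quantity supplied, 46704 - 6p = 6p - 15696, gives p* = 5200 and q* = 15504.
Since 6565 is above p* = 5200, the ceiling does not bind and the free-market outcome prevails.
Since the control does not bind, no trades are prevented and deadweight loss is zero.

0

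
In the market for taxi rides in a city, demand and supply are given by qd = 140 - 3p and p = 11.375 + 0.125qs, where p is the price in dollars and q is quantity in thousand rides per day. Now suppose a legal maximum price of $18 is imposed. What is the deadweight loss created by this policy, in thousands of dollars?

Rearranging supply gives qs = 8p - 91. Setting quantity demanded equal to quantity supplied, 140 - 3p = 8p - 91, gives p* = 21 and q* = 77.
The ceiling of 18 is below the equilibrium price 21, so it binds.
At p = 18: qd = 140 - 3·18 = 86 and qs = 8·18 - 91 = 53.
Quantity traded falls to 53. At q = 53 the demand price is (140 - 53)/3 = 29 and the supply price is (91 + 53)/8 = 18.
Deadweight loss = ½ · (29 - 18) · (77 - 53) = ½ · 11 · 24 = 132.

132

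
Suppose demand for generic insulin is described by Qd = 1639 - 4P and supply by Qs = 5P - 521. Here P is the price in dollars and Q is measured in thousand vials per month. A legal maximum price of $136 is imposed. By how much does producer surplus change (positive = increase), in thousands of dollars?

Setting quantity demanded equal to quantity supplied, 1639 - 4P = 5P - 521, gives P* = 240 and Q* = 679.
Because the ceiling (136) lies below the market-clearing price, it is binding.
At P = 136: Qd = 1639 - 4·136 = 1095 and Qs = 5·136 - 521 = 159.
Producer surplus without the control is ½ · (240 - 104.2) · 679 = 46104.1.
With the ceiling, producers sell 159 units at 136, so PS = ½ · (136 - 104.2) · 159 = 2528.1.
Change in producer surplus = 2528.1 - 46104.1 = -43576.

-43576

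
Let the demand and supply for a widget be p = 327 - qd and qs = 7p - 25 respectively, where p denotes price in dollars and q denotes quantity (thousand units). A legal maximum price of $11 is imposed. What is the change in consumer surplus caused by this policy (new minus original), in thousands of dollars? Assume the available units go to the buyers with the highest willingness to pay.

Rearranging demand gives qd = 327 - p. Setting quantity demanded equal to quantity supplied, 327 - p = 7p - 25, gives p* = 44 and q* = 283.
Because the ceiling (11) lies below the market-clearing price, it is binding.
At p = 11: qd = 327 - 11 = 316 and qs = 7·11 - 25 = 52.
Consumer surplus without the control is ½ · (327 - 44) · 283 = 40044.5.
With the ceiling, 52 units are sold at 11 (assume they go to the highest-value buyers). The demand price at q = 52 is 275, so CS = ½ · [(327 - 11) + (275 - 11)] · 52 = 15080.
Change in consumer surplus = 15080 - 40044.5 = -24964.5.

-24964.5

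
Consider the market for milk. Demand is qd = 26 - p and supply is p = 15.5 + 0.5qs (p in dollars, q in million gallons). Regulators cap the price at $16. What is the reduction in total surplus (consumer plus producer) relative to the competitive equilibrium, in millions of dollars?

Rearranging supply gives qs = 2p - 31. Setting quantity demanded equal to quantity supplied, 26 - p = 2p - 31, gives p* = 19 and q* = 7.
Because the ceiling (16) lies below the market-clearing price, it is binding.
At p = 16: qd = 26 - 16 = 10 and qs = 2·16 - 31 = 1.
Quantity traded falls to 1. At q = 1 the demand price is 26 - 1 = 25 and the supply price is (31 + 1)/2 = 16.
Deadweight loss = ½ · (25 - 16) · (7 - 1) = ½ · 9 · 6 = 27.

27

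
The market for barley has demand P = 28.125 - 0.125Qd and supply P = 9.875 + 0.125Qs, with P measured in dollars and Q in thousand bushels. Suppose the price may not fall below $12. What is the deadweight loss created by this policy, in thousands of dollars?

0

Rearranging demand gives Qd = 225 - 8P; rearranging supply gives Qs = 8P - 79. Without the control the market clears where 225 - 8P = 8P - 79, i.e. P* = 19 and Q* = 73.
The floor of 12 is below the equilibrium price 19, so it is not binding; the market clears at P* = 19, Q* = 73.
Since the control does not bind, no trades are prevented and deadweight loss is zero.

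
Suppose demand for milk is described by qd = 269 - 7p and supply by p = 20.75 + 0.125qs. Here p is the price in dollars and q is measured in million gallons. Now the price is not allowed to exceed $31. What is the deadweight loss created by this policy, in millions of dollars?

0

Rearranging supply gives qs = 8p - 166. Without the control the market clears where 269 - 7p = 8p - 166, i.e. p* = 29 and q* = 66.
Since 31 is above p* = 29, the ceiling does not bind and the free-market outcome prevails.
Since the control does not bind, no trades are prevented and deadweight loss is zero.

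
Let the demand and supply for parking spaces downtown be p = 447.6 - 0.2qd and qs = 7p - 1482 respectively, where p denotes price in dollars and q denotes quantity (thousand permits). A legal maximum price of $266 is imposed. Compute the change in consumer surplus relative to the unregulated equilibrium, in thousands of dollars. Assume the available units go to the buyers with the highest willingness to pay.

7233.6

Rearranging demand gives qd = 2238 - 5p. Equilibrium: 2238 - 5p = 7p - 1482, so 3720 = 12p and p* = 310, q* = 688.
Because the ceiling (266) lies below the market-clearing price, it is binding.
At p = 266: qd = 2238 - 5·266 = 908 and qs = 7·266 - 1482 = 380.
Consumer surplus without the control is ½ · (447.6 - 310) · 688 = 47334.4.
With the ceiling, 380 units are sold at 266 (assume they go to the highest-value buyers). The demand price at q = 380 is 371.6, so CS = ½ · [(447.6 - 266) + (371.6 - 266)] · 380 = 54568.
Change in consumer surplus = 54568 - 47334.4 = 7233.6.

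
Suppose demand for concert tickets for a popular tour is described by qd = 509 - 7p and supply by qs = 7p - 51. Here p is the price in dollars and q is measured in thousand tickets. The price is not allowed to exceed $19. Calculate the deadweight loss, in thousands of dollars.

In a free market, 509 - 7p = 7p - 51 gives the equilibrium p* = 40, q* = 229.
The ceiling of 19 is below the equilibrium price 40, so it binds.
At p = 19: qd = 509 - 7·19 = 376 and qs = 7·19 - 51 = 82.
Quantity traded falls to 82. At q = 82 the demand price is (509 - 82)/7 = 61 and the supply price is (51 + 82)/7 = 19.
Deadweight loss = ½ · (61 - 19) · (229 - 82) = ½ · 42 · 147 = 3087.

3087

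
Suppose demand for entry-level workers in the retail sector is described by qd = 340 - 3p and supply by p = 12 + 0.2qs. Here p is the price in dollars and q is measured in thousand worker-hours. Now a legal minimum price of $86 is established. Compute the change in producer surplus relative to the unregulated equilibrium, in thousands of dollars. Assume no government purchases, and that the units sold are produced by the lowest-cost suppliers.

1785.6

Rearranging supply gives qs = 5p - 60. Without the control the market clears where 340 - 3p = 5p - 60, i.e. p* = 50 and q* = 190.
Since 86 > 50, the floor is binding.
At p = 86: qd = 340 - 3·86 = 82 and qs = 5·86 - 60 = 370.
Producer surplus without the control is ½ · (50 - 12) · 190 = 3610.
With the floor, 82 units are sold at 86. The supply price at q = 82 is 28.4, so PS = ½ · [(86 - 12) + (86 - 28.4)] · 82 = 5395.6.
Change in producer surplus = 5395.6 - 3610 = 1785.6.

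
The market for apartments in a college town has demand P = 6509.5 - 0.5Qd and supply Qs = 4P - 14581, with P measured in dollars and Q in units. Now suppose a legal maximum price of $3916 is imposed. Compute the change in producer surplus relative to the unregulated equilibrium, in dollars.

-1676484

Rearranging demand gives Qd = 13019 - 2P. In a free market, 13019 - 2P = 4P - 14581 gives the equilibrium P* = 4600, Q* = 3819.
Because the ceiling (3916) lies below the market-clearing price, it is binding.
At P = 3916: Qd = 13019 - 2·3916 = 5187 and Qs = 4·3916 - 14581 = 1083.
Producer surplus without the control is ½ · (4600 - 3645.25) · 3819 = 1823095.125.
With the ceiling, producers sell 1083 units at 3916, so PS = ½ · (3916 - 3645.25) · 1083 = 146611.125.
Change in producer surplus = 146611.125 - 1823095.125 = -1676484.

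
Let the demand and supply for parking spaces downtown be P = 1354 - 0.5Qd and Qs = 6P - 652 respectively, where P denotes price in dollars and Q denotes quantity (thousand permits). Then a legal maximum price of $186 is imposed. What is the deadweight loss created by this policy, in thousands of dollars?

Rearranging demand gives Qd = 2708 - 2P. Without the control the market clears where 2708 - 2P = 6P - 652, i.e. P* = 420 and Q* = 1868.
Because the ceiling (186) lies below the market-clearing price, it is binding.
At P = 186: Qd = 2708 - 2·186 = 2336 and Qs = 6·186 - 652 = 464.
Quantity traded falls to 464. At Q = 464 the demand price is (2708 - 464)/2 = 1122 and the supply price is (652 + 464)/6 = 186.
Deadweight loss = ½ · (1122 - 186) · (1868 - 464) = ½ · 936 · 1404 = 657072.

657072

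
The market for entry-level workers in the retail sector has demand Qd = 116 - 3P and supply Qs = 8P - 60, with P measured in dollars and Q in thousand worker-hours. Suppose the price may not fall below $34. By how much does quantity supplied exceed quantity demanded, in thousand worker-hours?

198

Without the control the market clears where 116 - 3P = 8P - 60, i.e. P* = 16 and Q* = 68.
Because the floor (34) lies above the market-clearing price, it is binding.
At P = 34: Qd = 116 - 3·34 = 14 and Qs = 8·34 - 60 = 212.
Surplus = Qs - Qd = 212 - 14 = 198.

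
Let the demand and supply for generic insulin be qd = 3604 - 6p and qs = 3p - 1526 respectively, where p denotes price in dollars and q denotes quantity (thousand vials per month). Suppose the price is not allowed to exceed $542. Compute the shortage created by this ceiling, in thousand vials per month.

Equilibrium: 3604 - 6p = 3p - 1526, so 5130 = 9p and p* = 570, q* = 184.
The ceiling of 542 is below the equilibrium price 570, so it binds.
At p = 542: qd = 3604 - 6·542 = 352 and qs = 3·542 - 1526 = 100.
Shortage = qd - qs = 352 - 100 = 252.

252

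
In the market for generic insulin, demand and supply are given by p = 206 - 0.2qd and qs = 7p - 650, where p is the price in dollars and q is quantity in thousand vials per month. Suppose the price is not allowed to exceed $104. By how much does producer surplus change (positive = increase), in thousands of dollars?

Rearranging demand gives qd = 1030 - 5p. Equilibrium: 1030 - 5p = 7p - 650, so 1680 = 12p and p* = 140, q* = 330.
The ceiling of 104 is below the equilibrium price 140, so it binds.
At p = 104: qd = 1030 - 5·104 = 510 and qs = 7·104 - 650 = 78.
Producer surplus without the control is ½ · (140 - 650/7) · 330 = 54450/7.
With the ceiling, producers sell 78 units at 104, so PS = ½ · (104 - 650/7) · 78 = 3042/7.
Change in producer surplus = 3042/7 - 54450/7 = -7344.

-7344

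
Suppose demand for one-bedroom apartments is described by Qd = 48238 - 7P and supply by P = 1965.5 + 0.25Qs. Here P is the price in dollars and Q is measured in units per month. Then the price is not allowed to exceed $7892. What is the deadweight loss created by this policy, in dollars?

0

Rearranging supply gives Qs = 4P - 7862. Setting quantity demanded equal to quantity supplied, 48238 - 7P = 4P - 7862, gives P* = 5100 and Q* = 12538.
Since 7892 is above P* = 5100, the ceiling does not bind and the free-market outcome prevails.
Since the control does not bind, no trades are prevented and deadweight loss is zero.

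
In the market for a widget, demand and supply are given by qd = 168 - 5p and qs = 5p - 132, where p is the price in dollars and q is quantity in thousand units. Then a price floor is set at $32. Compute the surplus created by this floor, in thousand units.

In a free market, 168 - 5p = 5p - 132 gives the equilibrium p* = 30, q* = 18.
The floor of 32 is above the equilibrium price 30, so it binds.
At p = 32: qd = 168 - 5·32 = 8 and qs = 5·32 - 132 = 28.
Surplus = qs - qd = 28 - 8 = 20.

20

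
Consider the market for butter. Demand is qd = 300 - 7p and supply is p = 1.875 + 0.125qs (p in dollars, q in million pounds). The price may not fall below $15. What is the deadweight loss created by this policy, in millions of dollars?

0

Rearranging supply gives qs = 8p - 15. Setting quantity demanded equal to quantity supplied, 300 - 7p = 8p - 15, gives p* = 21 and q* = 153.
Since 15 is below p* = 21, the floor does not bind and the free-market outcome prevails.
Since the control does not bind, no trades are prevented and deadweight loss is zero.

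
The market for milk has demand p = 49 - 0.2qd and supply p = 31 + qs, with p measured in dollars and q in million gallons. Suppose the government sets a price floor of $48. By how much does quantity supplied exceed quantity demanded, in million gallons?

12

Rearranging demand gives qd = 245 - 5p; rearranging supply gives qs = p - 31. Equilibrium: 245 - 5p = p - 31, so 276 = 6p and p* = 46, q* = 15.
Because the floor (48) lies above the market-clearing price, it is binding.
At p = 48: qd = 245 - 5·48 = 5 and qs = 48 - 31 = 17.
Surplus = qs - qd = 17 - 5 = 12.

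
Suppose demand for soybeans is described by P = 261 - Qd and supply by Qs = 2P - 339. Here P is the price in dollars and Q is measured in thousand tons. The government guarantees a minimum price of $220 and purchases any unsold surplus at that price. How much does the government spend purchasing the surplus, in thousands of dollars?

13200

Rearranging demand gives Qd = 261 - P. In a free market, 261 - P = 2P - 339 gives the equilibrium P* = 200, Q* = 61.
Because the floor (220) lies above the market-clearing price, it is binding.
At P = 220: Qd = 261 - 220 = 41 and Qs = 2·220 - 339 = 101.
Surplus = Qs - Qd = 60.
Government expenditure = surplus × support price = 60 × 220 = 13200.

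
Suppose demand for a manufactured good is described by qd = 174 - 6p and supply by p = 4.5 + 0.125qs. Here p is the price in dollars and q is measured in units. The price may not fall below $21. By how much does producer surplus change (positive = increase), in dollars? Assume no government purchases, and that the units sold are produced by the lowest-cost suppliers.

Rearranging supply gives qs = 8p - 36. Without the control the market clears where 174 - 6p = 8p - 36, i.e. p* = 15 and q* = 84.
Because the floor (21) lies above the market-clearing price, it is binding.
At p = 21: qd = 174 - 6·21 = 48 and qs = 8·21 - 36 = 132.
Producer surplus without the control is ½ · (15 - 4.5) · 84 = 441.
With the floor, 48 units are sold at 21. The supply price at q = 48 is 10.5, so PS = ½ · [(21 - 4.5) + (21 - 10.5)] · 48 = 648.
Change in producer surplus = 648 - 441 = 207.

207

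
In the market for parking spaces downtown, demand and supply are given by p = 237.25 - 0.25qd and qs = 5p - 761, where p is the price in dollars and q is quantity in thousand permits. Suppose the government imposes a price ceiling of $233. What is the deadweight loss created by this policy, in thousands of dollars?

0

Rearranging demand gives qd = 949 - 4p. Without the control the market clears where 949 - 4p = 5p - 761, i.e. p* = 190 and q* = 189.
Since 233 is above p* = 190, the ceiling does not bind and the free-market outcome prevails.
Since the control does not bind, no trades are prevented and deadweight loss is zero.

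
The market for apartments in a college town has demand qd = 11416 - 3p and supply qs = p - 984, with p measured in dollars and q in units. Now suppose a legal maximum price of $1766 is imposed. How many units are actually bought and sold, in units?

782

Equilibrium: 11416 - 3p = p - 984, so 12400 = 4p and p* = 3100, q* = 2116.
Because the ceiling (1766) lies below the market-clearing price, it is binding.
At p = 1766: qd = 11416 - 3·1766 = 6118 and qs = 1766 - 984 = 782.
The quantity actually transacted is the short side, supply: 782.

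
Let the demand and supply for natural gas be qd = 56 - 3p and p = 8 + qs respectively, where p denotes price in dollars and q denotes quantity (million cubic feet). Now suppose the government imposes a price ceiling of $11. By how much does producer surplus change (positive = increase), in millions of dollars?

-27.5

Rearranging supply gives qs = p - 8. Setting quantity demanded equal to quantity supplied, 56 - 3p = p - 8, gives p* = 16 and q* = 8.
Because the ceiling (11) lies below the market-clearing price, it is binding.
At p = 11: qd = 56 - 3·11 = 23 and qs = 11 - 8 = 3.
Producer surplus without the control is ½ · (16 - 8) · 8 = 32.
With the ceiling, producers sell 3 units at 11, so PS = ½ · (11 - 8) · 3 = 4.5.
Change in producer surplus = 4.5 - 32 = -27.5.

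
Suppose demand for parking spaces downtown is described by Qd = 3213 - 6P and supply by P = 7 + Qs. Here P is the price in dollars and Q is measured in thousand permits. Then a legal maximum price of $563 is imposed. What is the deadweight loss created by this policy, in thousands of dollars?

0

Rearranging supply gives Qs = P - 7. Equilibrium: 3213 - 6P = P - 7, so 3220 = 7P and P* = 460, Q* = 453.
Since 563 is above P* = 460, the ceiling does not bind and the free-market outcome prevails.
Since the control does not bind, no trades are prevented and deadweight loss is zero.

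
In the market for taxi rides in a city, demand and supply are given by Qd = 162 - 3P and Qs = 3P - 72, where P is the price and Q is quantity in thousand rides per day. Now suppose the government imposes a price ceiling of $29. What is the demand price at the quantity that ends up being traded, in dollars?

Without the control the market clears where 162 - 3P = 3P - 72, i.e. P* = 39 and Q* = 45.
The ceiling of 29 is below the equilibrium price 39, so it binds.
At P = 29: Qd = 162 - 3·29 = 75 and Qs = 3·29 - 72 = 15.
Only 15 units reach the market. On the demand curve, the marginal buyer's willingness to pay at Q = 15 is (162 - 15)/3 = 49.

49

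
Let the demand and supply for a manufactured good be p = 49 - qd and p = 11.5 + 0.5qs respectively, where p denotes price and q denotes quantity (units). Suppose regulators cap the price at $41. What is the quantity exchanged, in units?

25

Rearranging demand gives qd = 49 - p; rearranging supply gives qs = 2p - 23. Without the control the market clears where 49 - p = 2p - 23, i.e. p* = 24 and q* = 25.
The ceiling of 41 is above the equilibrium price 24, so it is not binding; the market clears at p* = 24, q* = 25.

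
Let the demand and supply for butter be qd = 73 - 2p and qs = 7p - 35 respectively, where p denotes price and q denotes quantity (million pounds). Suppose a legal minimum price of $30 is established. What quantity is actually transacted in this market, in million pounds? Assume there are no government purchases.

13

Equilibrium: 73 - 2p = 7p - 35, so 108 = 9p and p* = 12, q* = 49.
Since 30 > 12, the floor is binding.
At p = 30: qd = 73 - 2·30 = 13 and qs = 7·30 - 35 = 175.
The quantity actually transacted is the short side, demand: 13.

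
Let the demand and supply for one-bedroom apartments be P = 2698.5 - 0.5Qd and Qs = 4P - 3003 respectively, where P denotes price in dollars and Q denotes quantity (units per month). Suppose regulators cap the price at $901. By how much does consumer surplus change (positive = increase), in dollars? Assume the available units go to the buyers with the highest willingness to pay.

-696105

Rearranging demand gives Qd = 5397 - 2P. Equilibrium: 5397 - 2P = 4P - 3003, so 8400 = 6P and P* = 1400, Q* = 2597.
The ceiling of 901 is below the equilibrium price 1400, so it binds.
At P = 901: Qd = 5397 - 2·901 = 3595 and Qs = 4·901 - 3003 = 601.
Consumer surplus without the control is ½ · (2698.5 - 1400) · 2597 = 1686102.25.
With the ceiling, 601 units are sold at 901 (assume they go to the highest-value buyers). The demand price at Q = 601 is 2398, so CS = ½ · [(2698.5 - 901) + (2398 - 901)] · 601 = 989997.25.
Change in consumer surplus = 989997.25 - 1686102.25 = -696105.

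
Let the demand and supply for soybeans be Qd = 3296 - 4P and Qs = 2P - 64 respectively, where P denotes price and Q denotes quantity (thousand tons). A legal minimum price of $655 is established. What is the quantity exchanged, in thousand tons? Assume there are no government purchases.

676

Setting quantity demanded equal to quantity supplied, 3296 - 4P = 2P - 64, gives P* = 560 and Q* = 1056.
Because the floor (655) lies above the market-clearing price, it is binding.
At P = 655: Qd = 3296 - 4·655 = 676 and Qs = 2·655 - 64 = 1246.
The quantity actually transacted is the short side, demand: 676.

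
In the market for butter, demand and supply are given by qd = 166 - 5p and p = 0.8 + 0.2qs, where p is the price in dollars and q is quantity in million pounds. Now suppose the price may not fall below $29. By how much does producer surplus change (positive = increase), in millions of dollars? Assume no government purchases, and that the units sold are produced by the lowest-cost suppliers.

-108

Rearranging supply gives qs = 5p - 4. Equilibrium: 166 - 5p = 5p - 4, so 170 = 10p and p* = 17, q* = 81.
The floor of 29 is above the equilibrium price 17, so it binds.
At p = 29: qd = 166 - 5·29 = 21 and qs = 5·29 - 4 = 141.
Producer surplus without the control is ½ · (17 - 0.8) · 81 = 656.1.
With the floor, 21 units are sold at 29. The supply price at q = 21 is 5, so PS = ½ · [(29 - 0.8) + (29 - 5)] · 21 = 548.1.
Change in producer surplus = 548.1 - 656.1 = -108.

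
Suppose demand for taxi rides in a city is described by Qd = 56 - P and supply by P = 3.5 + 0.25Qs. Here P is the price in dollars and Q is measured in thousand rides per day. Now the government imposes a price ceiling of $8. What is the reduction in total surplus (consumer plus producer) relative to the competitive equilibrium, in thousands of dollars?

Rearranging supply gives Qs = 4P - 14. Without the control the market clears where 56 - P = 4P - 14, i.e. P* = 14 and Q* = 42.
The ceiling of 8 is below the equilibrium price 14, so it binds.
At P = 8: Qd = 56 - 8 = 48 and Qs = 4·8 - 14 = 18.
Quantity traded falls to 18. At Q = 18 the demand price is 56 - 18 = 38 and the supply price is (14 + 18)/4 = 8.
Deadweight loss = ½ · (38 - 8) · (42 - 18) = ½ · 30 · 24 = 360.

360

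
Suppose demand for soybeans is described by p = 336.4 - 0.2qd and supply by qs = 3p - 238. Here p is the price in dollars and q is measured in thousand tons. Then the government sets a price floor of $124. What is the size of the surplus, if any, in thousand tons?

0

Rearranging demand gives qd = 1682 - 5p. Without the control the market clears where 1682 - 5p = 3p - 238, i.e. p* = 240 and q* = 482.
Since 124 is below p* = 240, the floor does not bind and the free-market outcome prevails.
Since the control does not bind, there is no surplus.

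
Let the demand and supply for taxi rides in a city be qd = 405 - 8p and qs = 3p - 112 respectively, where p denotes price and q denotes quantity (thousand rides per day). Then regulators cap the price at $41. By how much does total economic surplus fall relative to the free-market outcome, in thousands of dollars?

Equilibrium: 405 - 8p = 3p - 112, so 517 = 11p and p* = 47, q* = 29.
Since 41 < 47, the ceiling is binding.
At p = 41: qd = 405 - 8·41 = 77 and qs = 3·41 - 112 = 11.
Quantity traded falls to 11. At q = 11 the demand price is (405 - 11)/8 = 49.25 and the supply price is (112 + 11)/3 = 41.
Deadweight loss = ½ · (49.25 - 41) · (29 - 11) = ½ · 8.25 · 18 = 74.25.

74.25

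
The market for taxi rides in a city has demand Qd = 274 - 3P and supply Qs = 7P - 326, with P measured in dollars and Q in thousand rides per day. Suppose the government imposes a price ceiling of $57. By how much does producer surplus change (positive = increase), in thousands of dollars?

-250.5

Equilibrium: 274 - 3P = 7P - 326, so 600 = 10P and P* = 60, Q* = 94.
The ceiling of 57 is below the equilibrium price 60, so it binds.
At P = 57: Qd = 274 - 3·57 = 103 and Qs = 7·57 - 326 = 73.
Producer surplus without the control is ½ · (60 - 326/7) · 94 = 4418/7.
With the ceiling, producers sell 73 units at 57, so PS = ½ · (57 - 326/7) · 73 = 5329/14.
Change in producer surplus = 5329/14 - 4418/7 = -250.5.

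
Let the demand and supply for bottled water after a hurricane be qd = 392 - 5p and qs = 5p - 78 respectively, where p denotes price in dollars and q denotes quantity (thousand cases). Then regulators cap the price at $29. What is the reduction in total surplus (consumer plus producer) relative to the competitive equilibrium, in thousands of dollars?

1620

Setting quantity demanded equal to quantity supplied, 392 - 5p = 5p - 78, gives p* = 47 and q* = 157.
Because the ceiling (29) lies below the market-clearing price, it is binding.
At p = 29: qd = 392 - 5·29 = 247 and qs = 5·29 - 78 = 67.
Quantity traded falls to 67. At q = 67 the demand price is (392 - 67)/5 = 65 and the supply price is (78 + 67)/5 = 29.
Deadweight loss = ½ · (65 - 29) · (157 - 67) = ½ · 36 · 90 = 1620.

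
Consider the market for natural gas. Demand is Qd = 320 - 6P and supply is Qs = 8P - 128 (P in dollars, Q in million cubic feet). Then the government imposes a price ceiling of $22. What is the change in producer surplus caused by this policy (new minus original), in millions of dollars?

Setting quantity demanded equal to quantity supplied, 320 - 6P = 8P - 128, gives P* = 32 and Q* = 128.
Because the ceiling (22) lies below the market-clearing price, it is binding.
At P = 22: Qd = 320 - 6·22 = 188 and Qs = 8·22 - 128 = 48.
Producer surplus without the control is ½ · (32 - 16) · 128 = 1024.
With the ceiling, producers sell 48 units at 22, so PS = ½ · (22 - 16) · 48 = 144.
Change in producer surplus = 144 - 1024 = -880.

-880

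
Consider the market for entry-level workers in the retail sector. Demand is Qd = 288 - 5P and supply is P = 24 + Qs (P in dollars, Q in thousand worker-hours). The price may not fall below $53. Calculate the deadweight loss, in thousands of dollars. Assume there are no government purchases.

Rearranging supply gives Qs = P - 24. In a free market, 288 - 5P = P - 24 gives the equilibrium P* = 52, Q* = 28.
The floor of 53 is above the equilibrium price 52, so it binds.
At P = 53: Qd = 288 - 5·53 = 23 and Qs = 53 - 24 = 29.
Quantity traded falls to 23. At Q = 23 the demand price is (288 - 23)/5 = 53 and the supply price is 24 + 23 = 47.
Deadweight loss = ½ · (53 - 47) · (28 - 23) = ½ · 6 · 5 = 15.

15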